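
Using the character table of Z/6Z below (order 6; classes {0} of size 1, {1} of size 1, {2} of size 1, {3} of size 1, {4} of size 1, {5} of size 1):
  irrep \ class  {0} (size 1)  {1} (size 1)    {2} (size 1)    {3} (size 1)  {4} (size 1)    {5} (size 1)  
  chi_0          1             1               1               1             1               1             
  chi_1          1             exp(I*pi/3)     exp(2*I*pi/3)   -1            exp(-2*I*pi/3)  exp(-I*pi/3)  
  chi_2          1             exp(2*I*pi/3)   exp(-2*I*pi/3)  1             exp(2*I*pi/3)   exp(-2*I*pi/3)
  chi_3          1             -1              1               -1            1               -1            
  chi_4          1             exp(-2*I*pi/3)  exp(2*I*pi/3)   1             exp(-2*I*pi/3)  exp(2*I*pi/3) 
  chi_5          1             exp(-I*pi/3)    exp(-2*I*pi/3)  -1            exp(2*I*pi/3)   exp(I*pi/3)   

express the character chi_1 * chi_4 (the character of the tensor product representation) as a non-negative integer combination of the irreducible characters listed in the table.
chi_1 tensor chi_4 = chi_5 (all other irreducibles have multiplicity 0).

Derivation: The character of a tensor product is the pointwise product (chi_1 * chi_4)(C) = chi_1(C) * chi_4(C):
  {0}: (1)*(1), {1}: (exp(I*pi/3))*(exp(-2*I*pi/3)), {2}: (exp(2*I*pi/3))*(exp(2*I*pi/3)), {3}: (-1)*(1), {4}: (exp(-2*I*pi/3))*(exp(-2*I*pi/3)), {5}: (exp(-I*pi/3))*(exp(2*I*pi/3))
so (chi_1 * chi_4) takes values
  {0} -> 1, {1} -> exp(-I*pi/3), {2} -> exp(-2*I*pi/3), {3} -> -1, {4} -> exp(2*I*pi/3), {5} -> exp(I*pi/3).
Now take the inner product of this character with each irreducible chi from the table, <chi_1*chi_4, chi> = (1/6) sum_C |C| (chi_1*chi_4)(C) conj(chi(C)):
  <chi_1*chi_4, chi_0> = (1/6)[1*(1)*conj(1) + 1*(exp(-I*pi/3))*conj(1) + 1*(exp(-2*I*pi/3))*conj(1) + 1*(-1)*conj(1) + 1*(exp(2*I*pi/3))*conj(1) + 1*(exp(I*pi/3))*conj(1)]
      = (1/6)[(1) + (exp(-I*pi/3)) + (exp(-2*I*pi/3)) + (-1) + (exp(2*I*pi/3)) + (exp(I*pi/3))] = 0/6 = 0
  <chi_1*chi_4, chi_1> = (1/6)[1*(1)*conj(1) + 1*(exp(-I*pi/3))*conj(exp(I*pi/3)) + 1*(exp(-2*I*pi/3))*conj(exp(2*I*pi/3)) + 1*(-1)*conj(-1) + 1*(exp(2*I*pi/3))*conj(exp(-2*I*pi/3)) + 1*(exp(I*pi/3))*conj(exp(-I*pi/3))]
      = (1/6)[(1) + (exp(-2*I*pi/3)) + (exp(2*I*pi/3)) + (1) + (exp(-2*I*pi/3)) + (exp(2*I*pi/3))] = 0/6 = 0
  <chi_1*chi_4, chi_2> = (1/6)[1*(1)*conj(1) + 1*(exp(-I*pi/3))*conj(exp(2*I*pi/3)) + 1*(exp(-2*I*pi/3))*conj(exp(-2*I*pi/3)) + 1*(-1)*conj(1) + 1*(exp(2*I*pi/3))*conj(exp(2*I*pi/3)) + 1*(exp(I*pi/3))*conj(exp(-2*I*pi/3))]
      = (1/6)[(1) + (-1) + (1) + (-1) + (1) + (-1)] = 0/6 = 0
  <chi_1*chi_4, chi_3> = (1/6)[1*(1)*conj(1) + 1*(exp(-I*pi/3))*conj(-1) + 1*(exp(-2*I*pi/3))*conj(1) + 1*(-1)*conj(-1) + 1*(exp(2*I*pi/3))*conj(1) + 1*(exp(I*pi/3))*conj(-1)]
      = (1/6)[(1) + (-exp(-I*pi/3)) + (exp(-2*I*pi/3)) + (1) + (exp(2*I*pi/3)) + (-exp(I*pi/3))] = 0/6 = 0
  <chi_1*chi_4, chi_4> = (1/6)[1*(1)*conj(1) + 1*(exp(-I*pi/3))*conj(exp(-2*I*pi/3)) + 1*(exp(-2*I*pi/3))*conj(exp(2*I*pi/3)) + 1*(-1)*conj(1) + 1*(exp(2*I*pi/3))*conj(exp(-2*I*pi/3)) + 1*(exp(I*pi/3))*conj(exp(2*I*pi/3))]
      = (1/6)[(1) + (exp(I*pi/3)) + (exp(2*I*pi/3)) + (-1) + (exp(-2*I*pi/3)) + (exp(-I*pi/3))] = 0/6 = 0
  <chi_1*chi_4, chi_5> = (1/6)[1*(1)*conj(1) + 1*(exp(-I*pi/3))*conj(exp(-I*pi/3)) + 1*(exp(-2*I*pi/3))*conj(exp(-2*I*pi/3)) + 1*(-1)*conj(-1) + 1*(exp(2*I*pi/3))*conj(exp(2*I*pi/3)) + 1*(exp(I*pi/3))*conj(exp(I*pi/3))]
      = (1/6)[(1) + (1) + (1) + (1) + (1) + (1)] = 6/6 = 1
(Exp terms are combined using exp(i*s)*conj(exp(i*t)) = exp(i*(s-t)), and sums of them are collapsed using the identity that for every m > 1 the m distinct m-th roots of unity sum to 0, e.g. 1 + exp(2*I*pi/3) + exp(-2*I*pi/3) = 0.)
Hence the multiplicities are chi_5: 1. Dimension check: dim(chi_1)*dim(chi_4) = 1*1 = 1 and sum (mult * dim) = 1*1 = 1.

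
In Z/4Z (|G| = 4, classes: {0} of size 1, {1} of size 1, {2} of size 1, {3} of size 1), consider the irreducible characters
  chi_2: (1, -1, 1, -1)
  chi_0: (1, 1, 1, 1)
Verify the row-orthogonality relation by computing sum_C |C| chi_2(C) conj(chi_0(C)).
Sum = 0; so <chi_2, chi_0> = 0 (distinct irreducibles are orthogonal).

Why: Compute term by term over conjugacy classes (|C| * chi_2(C) * conj(chi_0(C))):
  1*(1)*conj(1) + 1*(-1)*conj(1) + 1*(1)*conj(1) + 1*(-1)*conj(1)
  = (1) + (-1) + (1) + (-1)
  = 0.
(Exp terms are combined using exp(i*s)*conj(exp(i*t)) = exp(i*(s-t)), and sums of them are collapsed using the identity that for every m > 1 the m distinct m-th roots of unity sum to 0, e.g. 1 + exp(2*I*pi/3) + exp(-2*I*pi/3) = 0.)
Dividing by |G| = 4 gives 0/4 = 0, matching the row-orthogonality relation <chi_2, chi_0> = [chi_2 = chi_0].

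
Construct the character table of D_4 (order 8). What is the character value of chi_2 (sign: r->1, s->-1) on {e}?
Conjugacy classes: {e} of size 1, {r^2} of size 1, {r^1, r^3} of size 2, {s, sr^2, ...} of size 2, {sr, sr^3, ...} of size 2.
Character table:
  irrep \ class              {e} (size 1)  {r^2} (size 1)  {r^1, r^3} (size 2)  {s, sr^2, ...} (size 2)  {sr, sr^3, ...} (size 2)
  chi_1 (triv)               1             1               1                    1                        1                       
  chi_2 (sign: r->1, s->-1)  1             1               1                    -1                       -1                      
  chi_3 (r->-1, s->1)        1             1               -1                   1                        -1                      
  chi_4 (r->-1, s->-1)       1             1               -1                   -1                       1                       
  chi_5 (2d, j=1)            2             -2              0                    0                        0                       

Spot check: chi_2 (sign: r->1, s->-1) on {e} = 1.

Reasoning: D_4 has order 2*4 = 8 with 5 conjugacy classes, hence 5 irreducibles. Sum of squared dims 1 + 1 + 1 + 1 + 4 = 8 = |G|. Linear characters come from the abelianisation; the 2-dimensional irreps have character r^k -> 2*cos(2*pi*j*k/4), reflections -> 0.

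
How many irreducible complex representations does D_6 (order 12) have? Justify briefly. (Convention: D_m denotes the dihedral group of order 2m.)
6

Details: The number of irreducible complex representations of a finite group equals its number of conjugacy classes. D_6 has 6 conjugacy classes (n/2 + 3 for n even), so D_6 (order 12) has exactly 6 irreducible complex representations.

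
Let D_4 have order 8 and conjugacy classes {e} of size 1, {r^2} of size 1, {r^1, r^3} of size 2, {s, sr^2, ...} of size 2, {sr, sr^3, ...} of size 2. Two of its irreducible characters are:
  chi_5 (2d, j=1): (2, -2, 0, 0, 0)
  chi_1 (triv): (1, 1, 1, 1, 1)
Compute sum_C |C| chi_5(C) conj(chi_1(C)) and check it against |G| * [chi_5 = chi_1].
Sum = 0; so <chi_5, chi_1> = 0 (distinct irreducibles are orthogonal).

Justification: Compute term by term over conjugacy classes (|C| * chi_5(C) * conj(chi_1(C))):
  1*(2)*conj(1) + 1*(-2)*conj(1) + 2*(0)*conj(1) + 2*(0)*conj(1) + 2*(0)*conj(1)
  = (2) + (-2) + (0) + (0) + (0)
  = 0.
Dividing by |G| = 8 gives 0/8 = 0, matching the row-orthogonality relation <chi_5, chi_1> = [chi_5 = chi_1].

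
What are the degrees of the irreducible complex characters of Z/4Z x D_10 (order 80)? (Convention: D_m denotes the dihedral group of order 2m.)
Dimensions: 1, 1, 1, 1, 1, 1, 1, 1, 1, 1, 1, 1, 1, 1, 1, 1, 2, 2, 2, 2, 2, 2, 2, 2, 2, 2, 2, 2, 2, 2, 2, 2

Solution. There are 32 irreducibles (= number of conjugacy classes). Their dimensions d_i satisfy sum d_i^2 = |G| = 80: 1 + 1 + 1 + 1 + 1 + 1 + 1 + 1 + 1 + 1 + 1 + 1 + 1 + 1 + 1 + 1 + 4 + 4 + 4 + 4 + 4 + 4 + 4 + 4 + 4 + 4 + 4 + 4 + 4 + 4 + 4 + 4 = 80. (For the product with Z/4Z: each of the 4 1-dim characters of Z/4Z tensors with each irrep of D_10, giving 4 copies of each D_10-dimension.)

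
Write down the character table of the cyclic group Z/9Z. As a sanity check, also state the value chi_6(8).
Character table of Z/9Z (irreps indexed chi_0,...,chi_8 with chi_k(m) = zeta_9^(k*m), zeta_9 = exp(2*pi*i/9)):
  irrep \ class  {0} (size 1)  {1} (size 1)    {2} (size 1)    {3} (size 1)    {4} (size 1)    {5} (size 1)    {6} (size 1)    {7} (size 1)    {8} (size 1)  
  chi_0          1             1               1               1               1               1               1               1               1             
  chi_1          1             exp(2*I*pi/9)   exp(4*I*pi/9)   exp(2*I*pi/3)   exp(8*I*pi/9)   exp(-8*I*pi/9)  exp(-2*I*pi/3)  exp(-4*I*pi/9)  exp(-2*I*pi/9)
  chi_2          1             exp(4*I*pi/9)   exp(8*I*pi/9)   exp(-2*I*pi/3)  exp(-2*I*pi/9)  exp(2*I*pi/9)   exp(2*I*pi/3)   exp(-8*I*pi/9)  exp(-4*I*pi/9)
  chi_3          1             exp(2*I*pi/3)   exp(-2*I*pi/3)  1               exp(2*I*pi/3)   exp(-2*I*pi/3)  1               exp(2*I*pi/3)   exp(-2*I*pi/3)
  chi_4          1             exp(8*I*pi/9)   exp(-2*I*pi/9)  exp(2*I*pi/3)   exp(-4*I*pi/9)  exp(4*I*pi/9)   exp(-2*I*pi/3)  exp(2*I*pi/9)   exp(-8*I*pi/9)
  chi_5          1             exp(-8*I*pi/9)  exp(2*I*pi/9)   exp(-2*I*pi/3)  exp(4*I*pi/9)   exp(-4*I*pi/9)  exp(2*I*pi/3)   exp(-2*I*pi/9)  exp(8*I*pi/9) 
  chi_6          1             exp(-2*I*pi/3)  exp(2*I*pi/3)   1               exp(-2*I*pi/3)  exp(2*I*pi/3)   1               exp(-2*I*pi/3)  exp(2*I*pi/3) 
  chi_7          1             exp(-4*I*pi/9)  exp(-8*I*pi/9)  exp(2*I*pi/3)   exp(2*I*pi/9)   exp(-2*I*pi/9)  exp(-2*I*pi/3)  exp(8*I*pi/9)   exp(4*I*pi/9) 
  chi_8          1             exp(-2*I*pi/9)  exp(-4*I*pi/9)  exp(-2*I*pi/3)  exp(-8*I*pi/9)  exp(8*I*pi/9)   exp(2*I*pi/3)   exp(4*I*pi/9)   exp(2*I*pi/9) 

Spot check: chi_6(8) = zeta_9^(6*8) = zeta_9^48 = exp(2*I*pi/3).

Z/9Z is abelian, so all 9 irreducible complex representations are 1-dimensional. They are given by chi_k(m) = zeta_9^(k*m) for k = 0,...,8. Row orthogonality: sum_m chi_k(m) conj(chi_l(m)) = 9 * [k = l].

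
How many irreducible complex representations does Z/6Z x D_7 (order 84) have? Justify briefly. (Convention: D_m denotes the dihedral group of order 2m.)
30

Justification: The number of irreducible complex representations of a finite group equals its number of conjugacy classes. For a direct product, #classes(G x H) = #classes(G) * #classes(H). Z/6Z has 6 classes (abelian), D_7 has 5 classes, so 6 * 5 = 30, so Z/6Z x D_7 (order 84) has exactly 30 irreducible complex representations.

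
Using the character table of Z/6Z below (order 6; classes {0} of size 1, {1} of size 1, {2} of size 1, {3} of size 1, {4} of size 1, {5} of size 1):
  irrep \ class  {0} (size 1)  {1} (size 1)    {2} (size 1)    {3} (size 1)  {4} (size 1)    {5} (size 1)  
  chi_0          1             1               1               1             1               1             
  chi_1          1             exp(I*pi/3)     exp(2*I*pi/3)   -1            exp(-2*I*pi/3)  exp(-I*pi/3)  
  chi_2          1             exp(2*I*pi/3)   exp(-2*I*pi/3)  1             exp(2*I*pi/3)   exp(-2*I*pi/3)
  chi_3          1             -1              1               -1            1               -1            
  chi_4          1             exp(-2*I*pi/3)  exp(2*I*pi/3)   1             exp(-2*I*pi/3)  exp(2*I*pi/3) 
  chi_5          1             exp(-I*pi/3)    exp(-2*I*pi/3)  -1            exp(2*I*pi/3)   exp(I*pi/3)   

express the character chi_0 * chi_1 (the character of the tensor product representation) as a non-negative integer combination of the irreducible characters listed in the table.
chi_0 tensor chi_1 = chi_1 (all other irreducibles have multiplicity 0).

Derivation: The character of a tensor product is the pointwise product (chi_0 * chi_1)(C) = chi_0(C) * chi_1(C):
  {0}: (1)*(1), {1}: (1)*(exp(I*pi/3)), {2}: (1)*(exp(2*I*pi/3)), {3}: (1)*(-1), {4}: (1)*(exp(-2*I*pi/3)), {5}: (1)*(exp(-I*pi/3))
so (chi_0 * chi_1) takes values
  {0} -> 1, {1} -> exp(I*pi/3), {2} -> exp(2*I*pi/3), {3} -> -1, {4} -> exp(-2*I*pi/3), {5} -> exp(-I*pi/3).
Now take the inner product of this character with each irreducible chi from the table, <chi_0*chi_1, chi> = (1/6) sum_C |C| (chi_0*chi_1)(C) conj(chi(C)):
  <chi_0*chi_1, chi_0> = (1/6)[1*(1)*conj(1) + 1*(exp(I*pi/3))*conj(1) + 1*(exp(2*I*pi/3))*conj(1) + 1*(-1)*conj(1) + 1*(exp(-2*I*pi/3))*conj(1) + 1*(exp(-I*pi/3))*conj(1)]
      = (1/6)[(1) + (exp(I*pi/3)) + (exp(2*I*pi/3)) + (-1) + (exp(-2*I*pi/3)) + (exp(-I*pi/3))] = 0/6 = 0
  <chi_0*chi_1, chi_1> = (1/6)[1*(1)*conj(1) + 1*(exp(I*pi/3))*conj(exp(I*pi/3)) + 1*(exp(2*I*pi/3))*conj(exp(2*I*pi/3)) + 1*(-1)*conj(-1) + 1*(exp(-2*I*pi/3))*conj(exp(-2*I*pi/3)) + 1*(exp(-I*pi/3))*conj(exp(-I*pi/3))]
      = (1/6)[(1) + (1) + (1) + (1) + (1) + (1)] = 6/6 = 1
  <chi_0*chi_1, chi_2> = (1/6)[1*(1)*conj(1) + 1*(exp(I*pi/3))*conj(exp(2*I*pi/3)) + 1*(exp(2*I*pi/3))*conj(exp(-2*I*pi/3)) + 1*(-1)*conj(1) + 1*(exp(-2*I*pi/3))*conj(exp(2*I*pi/3)) + 1*(exp(-I*pi/3))*conj(exp(-2*I*pi/3))]
      = (1/6)[(1) + (exp(-I*pi/3)) + (exp(-2*I*pi/3)) + (-1) + (exp(2*I*pi/3)) + (exp(I*pi/3))] = 0/6 = 0
  <chi_0*chi_1, chi_3> = (1/6)[1*(1)*conj(1) + 1*(exp(I*pi/3))*conj(-1) + 1*(exp(2*I*pi/3))*conj(1) + 1*(-1)*conj(-1) + 1*(exp(-2*I*pi/3))*conj(1) + 1*(exp(-I*pi/3))*conj(-1)]
      = (1/6)[(1) + (-exp(I*pi/3)) + (exp(2*I*pi/3)) + (1) + (exp(-2*I*pi/3)) + (-exp(-I*pi/3))] = 0/6 = 0
  <chi_0*chi_1, chi_4> = (1/6)[1*(1)*conj(1) + 1*(exp(I*pi/3))*conj(exp(-2*I*pi/3)) + 1*(exp(2*I*pi/3))*conj(exp(2*I*pi/3)) + 1*(-1)*conj(1) + 1*(exp(-2*I*pi/3))*conj(exp(-2*I*pi/3)) + 1*(exp(-I*pi/3))*conj(exp(2*I*pi/3))]
      = (1/6)[(1) + (-1) + (1) + (-1) + (1) + (-1)] = 0/6 = 0
  <chi_0*chi_1, chi_5> = (1/6)[1*(1)*conj(1) + 1*(exp(I*pi/3))*conj(exp(-I*pi/3)) + 1*(exp(2*I*pi/3))*conj(exp(-2*I*pi/3)) + 1*(-1)*conj(-1) + 1*(exp(-2*I*pi/3))*conj(exp(2*I*pi/3)) + 1*(exp(-I*pi/3))*conj(exp(I*pi/3))]
      = (1/6)[(1) + (exp(2*I*pi/3)) + (exp(-2*I*pi/3)) + (1) + (exp(2*I*pi/3)) + (exp(-2*I*pi/3))] = 0/6 = 0
(Exp terms are combined using exp(i*s)*conj(exp(i*t)) = exp(i*(s-t)), and sums of them are collapsed using the identity that for every m > 1 the m distinct m-th roots of unity sum to 0, e.g. 1 + exp(2*I*pi/3) + exp(-2*I*pi/3) = 0.)
Hence the multiplicities are chi_1: 1. Dimension check: dim(chi_0)*dim(chi_1) = 1*1 = 1 and sum (mult * dim) = 1*1 = 1.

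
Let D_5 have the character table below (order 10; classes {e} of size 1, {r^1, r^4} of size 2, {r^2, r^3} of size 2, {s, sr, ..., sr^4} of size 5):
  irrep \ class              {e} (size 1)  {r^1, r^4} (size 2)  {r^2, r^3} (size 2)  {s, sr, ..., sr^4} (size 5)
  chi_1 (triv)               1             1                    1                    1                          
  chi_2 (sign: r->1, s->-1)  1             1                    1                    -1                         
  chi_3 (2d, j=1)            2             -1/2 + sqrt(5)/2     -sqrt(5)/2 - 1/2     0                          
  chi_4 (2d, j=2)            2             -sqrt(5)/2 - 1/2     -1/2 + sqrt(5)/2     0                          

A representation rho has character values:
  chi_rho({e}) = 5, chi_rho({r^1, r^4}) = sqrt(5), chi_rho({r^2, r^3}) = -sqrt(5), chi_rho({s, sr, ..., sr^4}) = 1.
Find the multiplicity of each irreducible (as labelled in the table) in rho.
Multiplicities: chi_1: 1, chi_2: 0, chi_3: 2, chi_4: 0.

Justification: Use <chi_rho, chi> = (1/|G|) sum_C |C| * chi_rho(C) * conj(chi(C)) with |G| = 10 for each irreducible chi in the table:
  <chi_rho, chi_1> = (1/10)[1*(5)*conj(1) + 2*(sqrt(5))*conj(1) + 2*(-sqrt(5))*conj(1) + 5*(1)*conj(1)]
      = (1/10)[(5) + (2*sqrt(5)) + (-2*sqrt(5)) + (5)] = 10/10 = 1
  <chi_rho, chi_2> = (1/10)[1*(5)*conj(1) + 2*(sqrt(5))*conj(1) + 2*(-sqrt(5))*conj(1) + 5*(1)*conj(-1)]
      = (1/10)[(5) + (2*sqrt(5)) + (-2*sqrt(5)) + (-5)] = 0/10 = 0
  <chi_rho, chi_3> = (1/10)[1*(5)*conj(2) + 2*(sqrt(5))*conj(-1/2 + sqrt(5)/2) + 2*(-sqrt(5))*conj(-sqrt(5)/2 - 1/2) + 5*(1)*conj(0)]
      = (1/10)[(10) + (5 - sqrt(5)) + (sqrt(5) + 5) + (0)] = 20/10 = 2
  <chi_rho, chi_4> = (1/10)[1*(5)*conj(2) + 2*(sqrt(5))*conj(-sqrt(5)/2 - 1/2) + 2*(-sqrt(5))*conj(-1/2 + sqrt(5)/2) + 5*(1)*conj(0)]
      = (1/10)[(10) + (-5 - sqrt(5)) + (-5 + sqrt(5)) + (0)] = 0/10 = 0
Dimension check: dim(rho) = sum (mult * dim) = 1*1 + 0*1 + 2*2 + 0*2 = 5 = chi_rho(e) = 5.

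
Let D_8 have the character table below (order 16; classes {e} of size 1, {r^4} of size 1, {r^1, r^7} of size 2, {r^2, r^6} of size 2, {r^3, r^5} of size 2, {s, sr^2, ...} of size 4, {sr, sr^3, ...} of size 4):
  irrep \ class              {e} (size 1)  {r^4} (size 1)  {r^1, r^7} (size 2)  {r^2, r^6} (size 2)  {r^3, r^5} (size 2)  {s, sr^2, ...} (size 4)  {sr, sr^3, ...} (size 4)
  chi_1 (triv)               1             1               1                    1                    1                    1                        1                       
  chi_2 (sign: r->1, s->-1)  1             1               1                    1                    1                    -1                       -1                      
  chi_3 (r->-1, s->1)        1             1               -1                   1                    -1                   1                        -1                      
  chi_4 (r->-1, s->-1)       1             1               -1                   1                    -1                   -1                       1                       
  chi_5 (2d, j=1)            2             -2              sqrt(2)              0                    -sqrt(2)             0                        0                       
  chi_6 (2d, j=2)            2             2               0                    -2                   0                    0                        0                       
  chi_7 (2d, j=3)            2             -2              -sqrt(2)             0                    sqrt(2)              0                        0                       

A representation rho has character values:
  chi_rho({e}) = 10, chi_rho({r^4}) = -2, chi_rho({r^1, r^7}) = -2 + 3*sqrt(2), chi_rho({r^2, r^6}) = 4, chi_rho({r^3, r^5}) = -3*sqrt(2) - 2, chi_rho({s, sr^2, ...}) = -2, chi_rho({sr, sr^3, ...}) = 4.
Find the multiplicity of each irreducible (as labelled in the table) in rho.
Multiplicities: chi_1: 1, chi_2: 0, chi_3: 0, chi_4: 3, chi_5: 3, chi_6: 0, chi_7: 0.

Proof sketch: Use <chi_rho, chi> = (1/|G|) sum_C |C| * chi_rho(C) * conj(chi(C)) with |G| = 16 for each irreducible chi in the table:
  <chi_rho, chi_1> = (1/16)[1*(10)*conj(1) + 1*(-2)*conj(1) + 2*(-2 + 3*sqrt(2))*conj(1) + 2*(4)*conj(1) + 2*(-3*sqrt(2) - 2)*conj(1) + 4*(-2)*conj(1) + 4*(4)*conj(1)]
      = (1/16)[(10) + (-2) + (-4 + 6*sqrt(2)) + (8) + (-6*sqrt(2) - 4) + (-8) + (16)] = 16/16 = 1
  <chi_rho, chi_2> = (1/16)[1*(10)*conj(1) + 1*(-2)*conj(1) + 2*(-2 + 3*sqrt(2))*conj(1) + 2*(4)*conj(1) + 2*(-3*sqrt(2) - 2)*conj(1) + 4*(-2)*conj(-1) + 4*(4)*conj(-1)]
      = (1/16)[(10) + (-2) + (-4 + 6*sqrt(2)) + (8) + (-6*sqrt(2) - 4) + (8) + (-16)] = 0/16 = 0
  <chi_rho, chi_3> = (1/16)[1*(10)*conj(1) + 1*(-2)*conj(1) + 2*(-2 + 3*sqrt(2))*conj(-1) + 2*(4)*conj(1) + 2*(-3*sqrt(2) - 2)*conj(-1) + 4*(-2)*conj(1) + 4*(4)*conj(-1)]
      = (1/16)[(10) + (-2) + (4 - 6*sqrt(2)) + (8) + (4 + 6*sqrt(2)) + (-8) + (-16)] = 0/16 = 0
  <chi_rho, chi_4> = (1/16)[1*(10)*conj(1) + 1*(-2)*conj(1) + 2*(-2 + 3*sqrt(2))*conj(-1) + 2*(4)*conj(1) + 2*(-3*sqrt(2) - 2)*conj(-1) + 4*(-2)*conj(-1) + 4*(4)*conj(1)]
      = (1/16)[(10) + (-2) + (4 - 6*sqrt(2)) + (8) + (4 + 6*sqrt(2)) + (8) + (16)] = 48/16 = 3
  <chi_rho, chi_5> = (1/16)[1*(10)*conj(2) + 1*(-2)*conj(-2) + 2*(-2 + 3*sqrt(2))*conj(sqrt(2)) + 2*(4)*conj(0) + 2*(-3*sqrt(2) - 2)*conj(-sqrt(2)) + 4*(-2)*conj(0) + 4*(4)*conj(0)]
      = (1/16)[(20) + (4) + (12 - 4*sqrt(2)) + (0) + (4*sqrt(2) + 12) + (0) + (0)] = 48/16 = 3
  <chi_rho, chi_6> = (1/16)[1*(10)*conj(2) + 1*(-2)*conj(2) + 2*(-2 + 3*sqrt(2))*conj(0) + 2*(4)*conj(-2) + 2*(-3*sqrt(2) - 2)*conj(0) + 4*(-2)*conj(0) + 4*(4)*conj(0)]
      = (1/16)[(20) + (-4) + (0) + (-16) + (0) + (0) + (0)] = 0/16 = 0
  <chi_rho, chi_7> = (1/16)[1*(10)*conj(2) + 1*(-2)*conj(-2) + 2*(-2 + 3*sqrt(2))*conj(-sqrt(2)) + 2*(4)*conj(0) + 2*(-3*sqrt(2) - 2)*conj(sqrt(2)) + 4*(-2)*conj(0) + 4*(4)*conj(0)]
      = (1/16)[(20) + (4) + (-12 + 4*sqrt(2)) + (0) + (-12 - 4*sqrt(2)) + (0) + (0)] = 0/16 = 0
Dimension check: dim(rho) = sum (mult * dim) = 1*1 + 0*1 + 0*1 + 3*1 + 3*2 + 0*2 + 0*2 = 10 = chi_rho(e) = 10.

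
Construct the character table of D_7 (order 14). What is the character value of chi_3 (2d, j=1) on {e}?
Conjugacy classes: {e} of size 1, {r^1, r^6} of size 2, {r^2, r^5} of size 2, {r^3, r^4} of size 2, {s, sr, ..., sr^6} of size 7.
Character table:
  irrep \ class              {e} (size 1)  {r^1, r^6} (size 2)  {r^2, r^5} (size 2)  {r^3, r^4} (size 2)  {s, sr, ..., sr^6} (size 7)
  chi_1 (triv)               1             1                    1                    1                    1                          
  chi_2 (sign: r->1, s->-1)  1             1                    1                    1                    -1                         
  chi_3 (2d, j=1)            2             2*cos(2*pi/7)        -2*cos(3*pi/7)       -2*cos(pi/7)         0                          
  chi_4 (2d, j=2)            2             -2*cos(3*pi/7)       -2*cos(pi/7)         2*cos(2*pi/7)        0                          
  chi_5 (2d, j=3)            2             -2*cos(pi/7)         2*cos(2*pi/7)        -2*cos(3*pi/7)       0                          

Spot check: chi_3 (2d, j=1) on {e} = 2.

Working: D_7 has order 2*7 = 14 with 5 conjugacy classes, hence 5 irreducibles. Sum of squared dims 1 + 1 + 4 + 4 + 4 = 14 = |G|. Linear characters come from the abelianisation; the 2-dimensional irreps have character r^k -> 2*cos(2*pi*j*k/7), reflections -> 0.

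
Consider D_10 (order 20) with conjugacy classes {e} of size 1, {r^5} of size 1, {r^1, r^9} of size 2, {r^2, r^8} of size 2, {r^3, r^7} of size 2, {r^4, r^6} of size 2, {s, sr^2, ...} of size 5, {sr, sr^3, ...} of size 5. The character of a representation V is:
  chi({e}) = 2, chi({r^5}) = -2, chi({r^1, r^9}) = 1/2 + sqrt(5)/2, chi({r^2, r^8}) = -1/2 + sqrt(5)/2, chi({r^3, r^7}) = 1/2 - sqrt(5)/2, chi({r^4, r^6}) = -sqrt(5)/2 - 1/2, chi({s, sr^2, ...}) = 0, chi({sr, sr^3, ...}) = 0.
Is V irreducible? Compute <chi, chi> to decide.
Irreducible: <chi, chi> = 1.

Why: <chi, chi> = (1/|G|) sum_C |C| * |chi(C)|^2 = (1/20)[1*|2|^2 + 1*|-2|^2 + 2*|1/2 + sqrt(5)/2|^2 + 2*|-1/2 + sqrt(5)/2|^2 + 2*|1/2 - sqrt(5)/2|^2 + 2*|-sqrt(5)/2 - 1/2|^2 + 5*|0|^2 + 5*|0|^2]
  = (1/20)[(4) + (4) + (sqrt(5) + 3) + (3 - sqrt(5)) + (3 - sqrt(5)) + (sqrt(5) + 3) + (0) + (0)] = 20/20 = 1.
A character is irreducible iff <chi, chi> = 1, so this representation is irreducible.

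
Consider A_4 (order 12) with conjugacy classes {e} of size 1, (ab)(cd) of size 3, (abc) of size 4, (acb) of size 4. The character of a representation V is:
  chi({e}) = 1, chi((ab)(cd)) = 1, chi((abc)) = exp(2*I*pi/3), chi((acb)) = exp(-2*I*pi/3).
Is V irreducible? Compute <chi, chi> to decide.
Irreducible: <chi, chi> = 1.

Working: <chi, chi> = (1/|G|) sum_C |C| * |chi(C)|^2 = (1/12)[1*|1|^2 + 3*|1|^2 + 4*|exp(2*I*pi/3)|^2 + 4*|exp(-2*I*pi/3)|^2]
  = (1/12)[(1) + (3) + (4) + (4)] = 12/12 = 1.
(Exp terms are combined using exp(i*s)*conj(exp(i*t)) = exp(i*(s-t)), and sums of them are collapsed using the identity that for every m > 1 the m distinct m-th roots of unity sum to 0, e.g. 1 + exp(2*I*pi/3) + exp(-2*I*pi/3) = 0.)
A character is irreducible iff <chi, chi> = 1, so this representation is irreducible.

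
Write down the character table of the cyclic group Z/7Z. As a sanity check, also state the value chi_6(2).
Character table of Z/7Z (irreps indexed chi_0,...,chi_6 with chi_k(m) = zeta_7^(k*m), zeta_7 = exp(2*pi*i/7)):
  irrep \ class  {0} (size 1)  {1} (size 1)    {2} (size 1)    {3} (size 1)    {4} (size 1)    {5} (size 1)    {6} (size 1)  
  chi_0          1             1               1               1               1               1               1             
  chi_1          1             exp(2*I*pi/7)   exp(4*I*pi/7)   exp(6*I*pi/7)   exp(-6*I*pi/7)  exp(-4*I*pi/7)  exp(-2*I*pi/7)
  chi_2          1             exp(4*I*pi/7)   exp(-6*I*pi/7)  exp(-2*I*pi/7)  exp(2*I*pi/7)   exp(6*I*pi/7)   exp(-4*I*pi/7)
  chi_3          1             exp(6*I*pi/7)   exp(-2*I*pi/7)  exp(4*I*pi/7)   exp(-4*I*pi/7)  exp(2*I*pi/7)   exp(-6*I*pi/7)
  chi_4          1             exp(-6*I*pi/7)  exp(2*I*pi/7)   exp(-4*I*pi/7)  exp(4*I*pi/7)   exp(-2*I*pi/7)  exp(6*I*pi/7) 
  chi_5          1             exp(-4*I*pi/7)  exp(6*I*pi/7)   exp(2*I*pi/7)   exp(-2*I*pi/7)  exp(-6*I*pi/7)  exp(4*I*pi/7) 
  chi_6          1             exp(-2*I*pi/7)  exp(-4*I*pi/7)  exp(-6*I*pi/7)  exp(6*I*pi/7)   exp(4*I*pi/7)   exp(2*I*pi/7) 

Spot check: chi_6(2) = zeta_7^(6*2) = zeta_7^12 = exp(-4*I*pi/7).

Proof sketch: Z/7Z is abelian, so all 7 irreducible complex representations are 1-dimensional. They are given by chi_k(m) = zeta_7^(k*m) for k = 0,...,6. Row orthogonality: sum_m chi_k(m) conj(chi_l(m)) = 7 * [k = l].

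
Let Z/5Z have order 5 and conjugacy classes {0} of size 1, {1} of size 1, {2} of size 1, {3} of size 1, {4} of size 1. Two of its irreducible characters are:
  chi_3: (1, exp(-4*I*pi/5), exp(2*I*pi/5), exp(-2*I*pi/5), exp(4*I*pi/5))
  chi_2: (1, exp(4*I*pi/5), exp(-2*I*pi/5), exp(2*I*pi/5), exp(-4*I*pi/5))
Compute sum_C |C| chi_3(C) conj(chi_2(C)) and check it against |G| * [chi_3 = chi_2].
Sum = 0; so <chi_3, chi_2> = 0 (distinct irreducibles are orthogonal).

Reasoning: Compute term by term over conjugacy classes (|C| * chi_3(C) * conj(chi_2(C))):
  1*(1)*conj(1) + 1*(exp(-4*I*pi/5))*conj(exp(4*I*pi/5)) + 1*(exp(2*I*pi/5))*conj(exp(-2*I*pi/5)) + 1*(exp(-2*I*pi/5))*conj(exp(2*I*pi/5)) + 1*(exp(4*I*pi/5))*conj(exp(-4*I*pi/5))
  = (1) + (exp(2*I*pi/5)) + (exp(4*I*pi/5)) + (exp(-4*I*pi/5)) + (exp(-2*I*pi/5))
  = 0.
(Exp terms are combined using exp(i*s)*conj(exp(i*t)) = exp(i*(s-t)), and sums of them are collapsed using the identity that for every m > 1 the m distinct m-th roots of unity sum to 0, e.g. 1 + exp(2*I*pi/3) + exp(-2*I*pi/3) = 0.)
Dividing by |G| = 5 gives 0/5 = 0, matching the row-orthogonality relation <chi_3, chi_2> = [chi_3 = chi_2].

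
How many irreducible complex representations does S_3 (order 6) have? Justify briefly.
3

Proof sketch: The number of irreducible complex representations of a finite group equals its number of conjugacy classes. Conjugacy classes in S_3 correspond to cycle types, i.e. partitions of 3; there are p(3) = 3 of them, so S_3 (order 6) has exactly 3 irreducible complex representations.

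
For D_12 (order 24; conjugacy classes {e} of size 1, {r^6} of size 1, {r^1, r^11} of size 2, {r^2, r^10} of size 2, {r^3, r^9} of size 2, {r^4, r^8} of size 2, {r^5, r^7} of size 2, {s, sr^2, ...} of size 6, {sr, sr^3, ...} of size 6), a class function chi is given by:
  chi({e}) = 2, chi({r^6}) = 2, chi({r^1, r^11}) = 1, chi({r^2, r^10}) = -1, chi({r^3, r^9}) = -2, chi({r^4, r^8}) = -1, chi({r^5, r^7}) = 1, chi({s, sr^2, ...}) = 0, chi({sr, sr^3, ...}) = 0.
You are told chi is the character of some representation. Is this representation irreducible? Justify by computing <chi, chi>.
Irreducible: <chi, chi> = 1.

Argument: <chi, chi> = (1/|G|) sum_C |C| * |chi(C)|^2 = (1/24)[1*|2|^2 + 1*|2|^2 + 2*|1|^2 + 2*|-1|^2 + 2*|-2|^2 + 2*|-1|^2 + 2*|1|^2 + 6*|0|^2 + 6*|0|^2]
  = (1/24)[(4) + (4) + (2) + (2) + (8) + (2) + (2) + (0) + (0)] = 24/24 = 1.
A character is irreducible iff <chi, chi> = 1, so this representation is irreducible.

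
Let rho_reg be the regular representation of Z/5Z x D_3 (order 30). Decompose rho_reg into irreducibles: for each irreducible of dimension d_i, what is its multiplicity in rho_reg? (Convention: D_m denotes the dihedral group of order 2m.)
Each irreducible V_i of dimension d_i appears with multiplicity d_i, i.e. rho_reg = (direct sum over all irreducibles V_i) d_i V_i. The irreducible dimensions for Z/5Z x D_3 are 1, 1, 1, 1, 1, 1, 1, 1, 1, 1, 2, 2, 2, 2, 2: 10 irreducibles of dimension 1, each with multiplicity 1; 5 irreducibles of dimension 2, each with multiplicity 2. Total dimension 10*1*1 + 5*2*2 = 30 = |G|.

Proof sketch: General theorem: in the regular representation of a finite group G, each irreducible appears with multiplicity equal to its dimension. Check: dim(rho_reg) = sum d_i^2 = 1 + 1 + 1 + 1 + 1 + 1 + 1 + 1 + 1 + 1 + 4 + 4 + 4 + 4 + 4 = 30 = |G|.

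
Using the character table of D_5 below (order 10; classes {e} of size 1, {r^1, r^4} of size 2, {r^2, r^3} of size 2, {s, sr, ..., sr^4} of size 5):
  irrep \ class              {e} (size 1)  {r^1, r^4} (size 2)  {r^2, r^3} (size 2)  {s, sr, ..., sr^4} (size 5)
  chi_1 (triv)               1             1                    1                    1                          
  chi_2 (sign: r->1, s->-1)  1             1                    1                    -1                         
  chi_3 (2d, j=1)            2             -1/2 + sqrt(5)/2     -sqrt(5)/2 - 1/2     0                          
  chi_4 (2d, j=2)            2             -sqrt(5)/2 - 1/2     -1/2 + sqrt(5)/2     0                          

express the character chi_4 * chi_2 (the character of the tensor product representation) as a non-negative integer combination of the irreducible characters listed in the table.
chi_4 tensor chi_2 = chi_4 (all other irreducibles have multiplicity 0).

Details: The character of a tensor product is the pointwise product (chi_4 * chi_2)(C) = chi_4(C) * chi_2(C):
  {e}: (2)*(1), {r^1, r^4}: (-sqrt(5)/2 - 1/2)*(1), {r^2, r^3}: (-1/2 + sqrt(5)/2)*(1), {s, sr, ..., sr^4}: (0)*(-1)
so (chi_4 * chi_2) takes values
  {e} -> 2, {r^1, r^4} -> -sqrt(5)/2 - 1/2, {r^2, r^3} -> -1/2 + sqrt(5)/2, {s, sr, ..., sr^4} -> 0.
Now take the inner product of this character with each irreducible chi from the table, <chi_4*chi_2, chi> = (1/10) sum_C |C| (chi_4*chi_2)(C) conj(chi(C)):
  <chi_4*chi_2, chi_1> = (1/10)[1*(2)*conj(1) + 2*(-sqrt(5)/2 - 1/2)*conj(1) + 2*(-1/2 + sqrt(5)/2)*conj(1) + 5*(0)*conj(1)]
      = (1/10)[(2) + (-sqrt(5) - 1) + (-1 + sqrt(5)) + (0)] = 0/10 = 0
  <chi_4*chi_2, chi_2> = (1/10)[1*(2)*conj(1) + 2*(-sqrt(5)/2 - 1/2)*conj(1) + 2*(-1/2 + sqrt(5)/2)*conj(1) + 5*(0)*conj(-1)]
      = (1/10)[(2) + (-sqrt(5) - 1) + (-1 + sqrt(5)) + (0)] = 0/10 = 0
  <chi_4*chi_2, chi_3> = (1/10)[1*(2)*conj(2) + 2*(-sqrt(5)/2 - 1/2)*conj(-1/2 + sqrt(5)/2) + 2*(-1/2 + sqrt(5)/2)*conj(-sqrt(5)/2 - 1/2) + 5*(0)*conj(0)]
      = (1/10)[(4) + (-2) + (-2) + (0)] = 0/10 = 0
  <chi_4*chi_2, chi_4> = (1/10)[1*(2)*conj(2) + 2*(-sqrt(5)/2 - 1/2)*conj(-sqrt(5)/2 - 1/2) + 2*(-1/2 + sqrt(5)/2)*conj(-1/2 + sqrt(5)/2) + 5*(0)*conj(0)]
      = (1/10)[(4) + (sqrt(5) + 3) + (3 - sqrt(5)) + (0)] = 10/10 = 1
Hence the multiplicities are chi_4: 1. Dimension check: dim(chi_4)*dim(chi_2) = 2*1 = 2 and sum (mult * dim) = 1*2 = 2.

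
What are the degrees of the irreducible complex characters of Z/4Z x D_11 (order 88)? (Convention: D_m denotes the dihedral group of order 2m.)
Dimensions: 1, 1, 1, 1, 1, 1, 1, 1, 2, 2, 2, 2, 2, 2, 2, 2, 2, 2, 2, 2, 2, 2, 2, 2, 2, 2, 2, 2

Argument: There are 28 irreducibles (= number of conjugacy classes). Their dimensions d_i satisfy sum d_i^2 = |G| = 88: 1 + 1 + 1 + 1 + 1 + 1 + 1 + 1 + 4 + 4 + 4 + 4 + 4 + 4 + 4 + 4 + 4 + 4 + 4 + 4 + 4 + 4 + 4 + 4 + 4 + 4 + 4 + 4 = 88. (For the product with Z/4Z: each of the 4 1-dim characters of Z/4Z tensors with each irrep of D_11, giving 4 copies of each D_11-dimension.)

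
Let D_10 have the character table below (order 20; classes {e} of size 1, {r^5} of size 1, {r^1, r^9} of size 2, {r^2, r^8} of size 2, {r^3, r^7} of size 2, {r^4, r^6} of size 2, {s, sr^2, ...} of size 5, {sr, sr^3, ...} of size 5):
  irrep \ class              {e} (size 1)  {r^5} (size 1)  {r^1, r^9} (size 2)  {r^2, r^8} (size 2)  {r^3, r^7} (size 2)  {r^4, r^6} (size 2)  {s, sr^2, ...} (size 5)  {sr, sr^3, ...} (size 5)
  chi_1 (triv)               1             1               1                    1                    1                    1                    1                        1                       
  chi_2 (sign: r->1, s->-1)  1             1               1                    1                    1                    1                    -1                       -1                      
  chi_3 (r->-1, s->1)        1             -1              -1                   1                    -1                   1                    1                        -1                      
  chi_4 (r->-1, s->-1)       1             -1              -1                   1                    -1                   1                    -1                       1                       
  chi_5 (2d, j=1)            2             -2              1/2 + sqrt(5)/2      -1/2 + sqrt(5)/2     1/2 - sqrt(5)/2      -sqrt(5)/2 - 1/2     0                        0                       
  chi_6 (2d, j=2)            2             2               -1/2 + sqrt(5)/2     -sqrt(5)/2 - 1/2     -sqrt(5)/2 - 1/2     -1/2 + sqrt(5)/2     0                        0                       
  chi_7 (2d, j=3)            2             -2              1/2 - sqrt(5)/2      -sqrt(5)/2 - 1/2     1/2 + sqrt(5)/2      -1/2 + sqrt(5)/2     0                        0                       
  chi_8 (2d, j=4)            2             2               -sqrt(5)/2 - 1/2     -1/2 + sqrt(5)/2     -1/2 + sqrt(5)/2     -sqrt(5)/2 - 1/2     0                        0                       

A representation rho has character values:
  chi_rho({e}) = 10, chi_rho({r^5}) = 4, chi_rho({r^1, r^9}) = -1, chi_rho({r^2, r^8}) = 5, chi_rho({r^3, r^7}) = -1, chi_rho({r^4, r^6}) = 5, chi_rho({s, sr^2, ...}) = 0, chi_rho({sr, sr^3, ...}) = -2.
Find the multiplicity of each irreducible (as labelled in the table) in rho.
Multiplicities: chi_1: 1, chi_2: 2, chi_3: 2, chi_4: 1, chi_5: 0, chi_6: 1, chi_7: 0, chi_8: 1.

Reasoning: Use <chi_rho, chi> = (1/|G|) sum_C |C| * chi_rho(C) * conj(chi(C)) with |G| = 20 for each irreducible chi in the table:
  <chi_rho, chi_1> = (1/20)[1*(10)*conj(1) + 1*(4)*conj(1) + 2*(-1)*conj(1) + 2*(5)*conj(1) + 2*(-1)*conj(1) + 2*(5)*conj(1) + 5*(0)*conj(1) + 5*(-2)*conj(1)]
      = (1/20)[(10) + (4) + (-2) + (10) + (-2) + (10) + (0) + (-10)] = 20/20 = 1
  <chi_rho, chi_2> = (1/20)[1*(10)*conj(1) + 1*(4)*conj(1) + 2*(-1)*conj(1) + 2*(5)*conj(1) + 2*(-1)*conj(1) + 2*(5)*conj(1) + 5*(0)*conj(-1) + 5*(-2)*conj(-1)]
      = (1/20)[(10) + (4) + (-2) + (10) + (-2) + (10) + (0) + (10)] = 40/20 = 2
  <chi_rho, chi_3> = (1/20)[1*(10)*conj(1) + 1*(4)*conj(-1) + 2*(-1)*conj(-1) + 2*(5)*conj(1) + 2*(-1)*conj(-1) + 2*(5)*conj(1) + 5*(0)*conj(1) + 5*(-2)*conj(-1)]
      = (1/20)[(10) + (-4) + (2) + (10) + (2) + (10) + (0) + (10)] = 40/20 = 2
  <chi_rho, chi_4> = (1/20)[1*(10)*conj(1) + 1*(4)*conj(-1) + 2*(-1)*conj(-1) + 2*(5)*conj(1) + 2*(-1)*conj(-1) + 2*(5)*conj(1) + 5*(0)*conj(-1) + 5*(-2)*conj(1)]
      = (1/20)[(10) + (-4) + (2) + (10) + (2) + (10) + (0) + (-10)] = 20/20 = 1
  <chi_rho, chi_5> = (1/20)[1*(10)*conj(2) + 1*(4)*conj(-2) + 2*(-1)*conj(1/2 + sqrt(5)/2) + 2*(5)*conj(-1/2 + sqrt(5)/2) + 2*(-1)*conj(1/2 - sqrt(5)/2) + 2*(5)*conj(-sqrt(5)/2 - 1/2) + 5*(0)*conj(0) + 5*(-2)*conj(0)]
      = (1/20)[(20) + (-8) + (-sqrt(5) - 1) + (-5 + 5*sqrt(5)) + (-1 + sqrt(5)) + (-5*sqrt(5) - 5) + (0) + (0)] = 0/20 = 0
  <chi_rho, chi_6> = (1/20)[1*(10)*conj(2) + 1*(4)*conj(2) + 2*(-1)*conj(-1/2 + sqrt(5)/2) + 2*(5)*conj(-sqrt(5)/2 - 1/2) + 2*(-1)*conj(-sqrt(5)/2 - 1/2) + 2*(5)*conj(-1/2 + sqrt(5)/2) + 5*(0)*conj(0) + 5*(-2)*conj(0)]
      = (1/20)[(20) + (8) + (1 - sqrt(5)) + (-5*sqrt(5) - 5) + (1 + sqrt(5)) + (-5 + 5*sqrt(5)) + (0) + (0)] = 20/20 = 1
  <chi_rho, chi_7> = (1/20)[1*(10)*conj(2) + 1*(4)*conj(-2) + 2*(-1)*conj(1/2 - sqrt(5)/2) + 2*(5)*conj(-sqrt(5)/2 - 1/2) + 2*(-1)*conj(1/2 + sqrt(5)/2) + 2*(5)*conj(-1/2 + sqrt(5)/2) + 5*(0)*conj(0) + 5*(-2)*conj(0)]
      = (1/20)[(20) + (-8) + (-1 + sqrt(5)) + (-5*sqrt(5) - 5) + (-sqrt(5) - 1) + (-5 + 5*sqrt(5)) + (0) + (0)] = 0/20 = 0
  <chi_rho, chi_8> = (1/20)[1*(10)*conj(2) + 1*(4)*conj(2) + 2*(-1)*conj(-sqrt(5)/2 - 1/2) + 2*(5)*conj(-1/2 + sqrt(5)/2) + 2*(-1)*conj(-1/2 + sqrt(5)/2) + 2*(5)*conj(-sqrt(5)/2 - 1/2) + 5*(0)*conj(0) + 5*(-2)*conj(0)]
      = (1/20)[(20) + (8) + (1 + sqrt(5)) + (-5 + 5*sqrt(5)) + (1 - sqrt(5)) + (-5*sqrt(5) - 5) + (0) + (0)] = 20/20 = 1
Dimension check: dim(rho) = sum (mult * dim) = 1*1 + 2*1 + 2*1 + 1*1 + 0*2 + 1*2 + 0*2 + 1*2 = 10 = chi_rho(e) = 10.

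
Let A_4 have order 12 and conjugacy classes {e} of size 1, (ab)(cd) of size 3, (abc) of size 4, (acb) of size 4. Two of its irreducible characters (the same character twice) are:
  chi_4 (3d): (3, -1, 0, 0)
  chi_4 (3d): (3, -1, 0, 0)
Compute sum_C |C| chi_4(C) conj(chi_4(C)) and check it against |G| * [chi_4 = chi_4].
Sum = 12 = |G| = 12; so <chi_4, chi_4> = 1 (norm-1 confirms irreducibility).

Compute term by term over conjugacy classes (|C| * chi_4(C) * conj(chi_4(C))):
  1*(3)*conj(3) + 3*(-1)*conj(-1) + 4*(0)*conj(0) + 4*(0)*conj(0)
  = (9) + (3) + (0) + (0)
  = 12.
(Exp terms are combined using exp(i*s)*conj(exp(i*t)) = exp(i*(s-t)), and sums of them are collapsed using the identity that for every m > 1 the m distinct m-th roots of unity sum to 0, e.g. 1 + exp(2*I*pi/3) + exp(-2*I*pi/3) = 0.)
Dividing by |G| = 12 gives 12/12 = 1, matching the row-orthogonality relation <chi_4, chi_4> = [chi_4 = chi_4].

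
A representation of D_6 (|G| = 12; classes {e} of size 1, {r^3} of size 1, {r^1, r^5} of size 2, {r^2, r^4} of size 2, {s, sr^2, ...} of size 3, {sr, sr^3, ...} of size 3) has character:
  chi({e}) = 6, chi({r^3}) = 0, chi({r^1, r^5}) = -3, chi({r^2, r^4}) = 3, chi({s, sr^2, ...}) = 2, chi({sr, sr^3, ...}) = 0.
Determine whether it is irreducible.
Not irreducible (reducible): <chi, chi> = 7 > 1.

Details: <chi, chi> = (1/|G|) sum_C |C| * |chi(C)|^2 = (1/12)[1*|6|^2 + 1*|0|^2 + 2*|-3|^2 + 2*|3|^2 + 3*|2|^2 + 3*|0|^2]
  = (1/12)[(36) + (0) + (18) + (18) + (12) + (0)] = 84/12 = 7.
A character is irreducible iff <chi, chi> = 1, so this representation is reducible.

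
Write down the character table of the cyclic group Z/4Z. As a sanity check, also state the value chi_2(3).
Character table of Z/4Z (irreps indexed chi_0,...,chi_3 with chi_k(m) = zeta_4^(k*m), zeta_4 = exp(2*pi*i/4)):
  irrep \ class  {0} (size 1)  {1} (size 1)  {2} (size 1)  {3} (size 1)
  chi_0          1             1             1             1           
  chi_1          1             I             -1            -I          
  chi_2          1             -1            1             -1          
  chi_3          1             -I            -1            I           

Spot check: chi_2(3) = zeta_4^(2*3) = zeta_4^6 = -1.

Why: Z/4Z is abelian, so all 4 irreducible complex representations are 1-dimensional. They are given by chi_k(m) = zeta_4^(k*m) for k = 0,...,3. Row orthogonality: sum_m chi_k(m) conj(chi_l(m)) = 4 * [k = l].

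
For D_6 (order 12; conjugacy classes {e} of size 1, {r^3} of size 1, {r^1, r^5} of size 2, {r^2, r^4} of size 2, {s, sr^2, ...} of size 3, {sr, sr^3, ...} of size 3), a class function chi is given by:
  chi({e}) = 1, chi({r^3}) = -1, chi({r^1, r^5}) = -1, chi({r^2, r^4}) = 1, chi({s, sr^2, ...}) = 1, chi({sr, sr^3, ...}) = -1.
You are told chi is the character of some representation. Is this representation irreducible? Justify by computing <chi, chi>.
Irreducible: <chi, chi> = 1.

Justification: <chi, chi> = (1/|G|) sum_C |C| * |chi(C)|^2 = (1/12)[1*|1|^2 + 1*|-1|^2 + 2*|-1|^2 + 2*|1|^2 + 3*|1|^2 + 3*|-1|^2]
  = (1/12)[(1) + (1) + (2) + (2) + (3) + (3)] = 12/12 = 1.
A character is irreducible iff <chi, chi> = 1, so this representation is irreducible.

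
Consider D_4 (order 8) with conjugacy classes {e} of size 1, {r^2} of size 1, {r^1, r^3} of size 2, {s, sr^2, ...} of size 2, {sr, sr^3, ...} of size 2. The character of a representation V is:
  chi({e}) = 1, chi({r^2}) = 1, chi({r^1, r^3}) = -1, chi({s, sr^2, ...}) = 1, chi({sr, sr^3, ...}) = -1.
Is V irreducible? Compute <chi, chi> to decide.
Irreducible: <chi, chi> = 1.

Solution. <chi, chi> = (1/|G|) sum_C |C| * |chi(C)|^2 = (1/8)[1*|1|^2 + 1*|1|^2 + 2*|-1|^2 + 2*|1|^2 + 2*|-1|^2]
  = (1/8)[(1) + (1) + (2) + (2) + (2)] = 8/8 = 1.
A character is irreducible iff <chi, chi> = 1, so this representation is irreducible.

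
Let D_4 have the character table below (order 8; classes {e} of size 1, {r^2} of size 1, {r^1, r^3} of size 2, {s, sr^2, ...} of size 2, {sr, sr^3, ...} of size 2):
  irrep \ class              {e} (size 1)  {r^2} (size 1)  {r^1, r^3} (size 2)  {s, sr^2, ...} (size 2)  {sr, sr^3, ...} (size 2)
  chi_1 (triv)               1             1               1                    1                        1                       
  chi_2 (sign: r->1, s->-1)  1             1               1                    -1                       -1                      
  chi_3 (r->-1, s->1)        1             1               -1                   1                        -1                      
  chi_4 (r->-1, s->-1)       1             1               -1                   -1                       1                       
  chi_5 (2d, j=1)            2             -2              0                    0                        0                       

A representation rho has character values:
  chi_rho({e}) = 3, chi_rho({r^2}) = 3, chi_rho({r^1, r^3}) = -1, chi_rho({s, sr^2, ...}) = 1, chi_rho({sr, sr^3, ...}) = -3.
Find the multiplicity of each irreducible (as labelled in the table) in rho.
Multiplicities: chi_1: 0, chi_2: 1, chi_3: 2, chi_4: 0, chi_5: 0.

Working: Use <chi_rho, chi> = (1/|G|) sum_C |C| * chi_rho(C) * conj(chi(C)) with |G| = 8 for each irreducible chi in the table:
  <chi_rho, chi_1> = (1/8)[1*(3)*conj(1) + 1*(3)*conj(1) + 2*(-1)*conj(1) + 2*(1)*conj(1) + 2*(-3)*conj(1)]
      = (1/8)[(3) + (3) + (-2) + (2) + (-6)] = 0/8 = 0
  <chi_rho, chi_2> = (1/8)[1*(3)*conj(1) + 1*(3)*conj(1) + 2*(-1)*conj(1) + 2*(1)*conj(-1) + 2*(-3)*conj(-1)]
      = (1/8)[(3) + (3) + (-2) + (-2) + (6)] = 8/8 = 1
  <chi_rho, chi_3> = (1/8)[1*(3)*conj(1) + 1*(3)*conj(1) + 2*(-1)*conj(-1) + 2*(1)*conj(1) + 2*(-3)*conj(-1)]
      = (1/8)[(3) + (3) + (2) + (2) + (6)] = 16/8 = 2
  <chi_rho, chi_4> = (1/8)[1*(3)*conj(1) + 1*(3)*conj(1) + 2*(-1)*conj(-1) + 2*(1)*conj(-1) + 2*(-3)*conj(1)]
      = (1/8)[(3) + (3) + (2) + (-2) + (-6)] = 0/8 = 0
  <chi_rho, chi_5> = (1/8)[1*(3)*conj(2) + 1*(3)*conj(-2) + 2*(-1)*conj(0) + 2*(1)*conj(0) + 2*(-3)*conj(0)]
      = (1/8)[(6) + (-6) + (0) + (0) + (0)] = 0/8 = 0
Dimension check: dim(rho) = sum (mult * dim) = 0*1 + 1*1 + 2*1 + 0*1 + 0*2 = 3 = chi_rho(e) = 3.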